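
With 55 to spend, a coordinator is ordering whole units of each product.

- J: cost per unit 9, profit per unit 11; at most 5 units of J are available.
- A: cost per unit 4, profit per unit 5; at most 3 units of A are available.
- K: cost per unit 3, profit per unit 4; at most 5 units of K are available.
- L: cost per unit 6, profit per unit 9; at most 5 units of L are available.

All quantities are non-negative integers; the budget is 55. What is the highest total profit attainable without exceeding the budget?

77

This is a bounded integer knapsack.
Take 1×J, 1×A, 4×K, and 5×L: cost 55 ≤ 55, profit 1·11 + 1·5 + 4·4 + 5·9 = 77.
L has the best ratio (9/6) and is taken to its limit of 5; remaining capacity is filled optimally with the others.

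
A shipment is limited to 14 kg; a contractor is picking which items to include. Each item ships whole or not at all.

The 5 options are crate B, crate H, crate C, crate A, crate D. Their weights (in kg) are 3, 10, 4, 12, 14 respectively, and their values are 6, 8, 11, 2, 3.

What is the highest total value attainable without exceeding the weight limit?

19

Allowing fractional choices, the relaxed optimum would be about 22.6, but items are indivisible.
crate B + crate C: weight 3 + 4 = 7 ≤ 14, value 6 + 11 = 17.
crate H + crate C: weight 10 + 4 = 14 ≤ 14, value 8 + 11 = 19.
Best is crate H and crate C with total value 19.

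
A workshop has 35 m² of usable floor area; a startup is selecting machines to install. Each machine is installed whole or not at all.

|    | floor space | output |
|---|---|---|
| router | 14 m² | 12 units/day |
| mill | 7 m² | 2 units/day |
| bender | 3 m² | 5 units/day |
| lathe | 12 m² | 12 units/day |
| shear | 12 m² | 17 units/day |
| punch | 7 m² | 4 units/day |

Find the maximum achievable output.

38

bender + lathe + shear: floor space 3 + 12 + 12 = 27 ≤ 35, output 5 + 12 + 17 = 34.
bender + lathe + shear + punch: floor space 3 + 12 + 12 + 7 = 34 ≤ 35, output 5 + 12 + 17 + 4 = 38.
mill + bender + lathe + shear: floor space 7 + 3 + 12 + 12 = 34 ≤ 35, output 2 + 5 + 12 + 17 = 36.
Best is bender, lathe, shear, and punch with total output 38.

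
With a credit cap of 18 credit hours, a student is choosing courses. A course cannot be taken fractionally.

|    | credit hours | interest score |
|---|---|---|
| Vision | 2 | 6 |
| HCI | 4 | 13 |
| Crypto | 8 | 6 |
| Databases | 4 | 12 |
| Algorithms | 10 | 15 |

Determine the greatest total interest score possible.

40

Treat it as a binary knapsack problem.
Allowing fractional choices, the relaxed optimum would be about 43.0, but courses are indivisible.
Vision + HCI + Crypto + Databases: credit hours 2 + 4 + 8 + 4 = 18 ≤ 18, interest score 6 + 13 + 6 + 12 = 37.
Vision + HCI + Algorithms: credit hours 2 + 4 + 10 = 16 ≤ 18, interest score 6 + 13 + 15 = 34.
HCI + Databases + Algorithms: credit hours 4 + 4 + 10 = 18 ≤ 18, interest score 13 + 12 + 15 = 40.
Best is HCI, Databases, and Algorithms with total interest score 40.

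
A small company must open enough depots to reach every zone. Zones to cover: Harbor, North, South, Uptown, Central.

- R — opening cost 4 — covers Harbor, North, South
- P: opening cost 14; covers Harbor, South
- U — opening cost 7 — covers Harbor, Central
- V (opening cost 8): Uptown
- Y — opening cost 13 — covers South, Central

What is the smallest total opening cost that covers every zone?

This is a weighted set-cover instance.
Choose R, U, and V: together they cover Harbor, North, South, Uptown, Central — every zone.
Total opening cost: 4 + 7 + 8 = 19.
No cover costs less than 19.

19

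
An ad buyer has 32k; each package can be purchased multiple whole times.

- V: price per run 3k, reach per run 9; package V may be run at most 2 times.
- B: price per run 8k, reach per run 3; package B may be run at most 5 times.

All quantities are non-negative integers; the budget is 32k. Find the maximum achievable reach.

27

2×V and 2×B: price 22 ≤ 32, reach 2·9 + 2·3 = 24.
2×V and 3×B: price 30 ≤ 32, reach 2·9 + 3·3 = 27.
Best is 27.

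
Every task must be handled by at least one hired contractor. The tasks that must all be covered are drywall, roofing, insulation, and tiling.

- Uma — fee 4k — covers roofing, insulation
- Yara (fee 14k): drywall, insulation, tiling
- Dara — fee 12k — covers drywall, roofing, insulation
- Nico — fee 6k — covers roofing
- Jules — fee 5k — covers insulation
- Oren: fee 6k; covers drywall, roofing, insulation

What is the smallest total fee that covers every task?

The greedy cost-per-new-task heuristic would pick Uma, Oren, and Yara for 24, but a cheaper cover exists.
Choose Uma and Yara: together they cover drywall, roofing, insulation, tiling — every task.
Total fee: 4 + 14 = 18.
No cover costs less than 18.

18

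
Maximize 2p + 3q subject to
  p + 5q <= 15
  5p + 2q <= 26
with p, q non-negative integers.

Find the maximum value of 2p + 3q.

The continuous relaxation peaks at (4.35, 2.13) with value 15.09; rounding to a feasible lattice point costs some objective.
(p,q)=(4,2): 1·4+5·2=14≤15, 5·4+2·2=24≤26, objective 14.
(p,q)=(3,2): 1·3+5·2=13≤15, 5·3+2·2=19≤26, objective 12.
The best lattice point is (4,2), giving 14.

14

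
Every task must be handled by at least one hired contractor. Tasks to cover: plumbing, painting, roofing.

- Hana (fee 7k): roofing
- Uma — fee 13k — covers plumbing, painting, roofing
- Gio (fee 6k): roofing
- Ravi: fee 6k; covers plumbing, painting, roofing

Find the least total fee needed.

6

Ravi alone covers plumbing, painting, roofing — every task.
Total fee: 6.
No cover costs less than 6.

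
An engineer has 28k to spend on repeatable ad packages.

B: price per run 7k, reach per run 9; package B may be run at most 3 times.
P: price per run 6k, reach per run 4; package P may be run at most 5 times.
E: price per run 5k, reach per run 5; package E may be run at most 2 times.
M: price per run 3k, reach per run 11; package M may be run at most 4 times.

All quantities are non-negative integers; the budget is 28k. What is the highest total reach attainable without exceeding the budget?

62

This is a bounded integer knapsack.
M has the best ratio (11/3); taking only M gives at most 4×11 = 44 (stopped by the supply cap of 4).
Mixing does better — 2×B and 4×M: price 26 ≤ 28, reach 2·9 + 4·11 = 62.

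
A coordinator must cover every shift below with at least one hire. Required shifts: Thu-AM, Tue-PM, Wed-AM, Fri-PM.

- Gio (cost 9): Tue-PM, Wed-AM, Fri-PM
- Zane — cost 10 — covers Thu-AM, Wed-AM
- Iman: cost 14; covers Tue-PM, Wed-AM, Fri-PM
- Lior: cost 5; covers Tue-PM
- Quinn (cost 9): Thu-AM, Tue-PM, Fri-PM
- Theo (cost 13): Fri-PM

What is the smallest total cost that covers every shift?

This is an integer covering problem.
Choose Gio and Quinn: together they cover Thu-AM, Tue-PM, Wed-AM, Fri-PM — every shift.
Total cost: 9 + 9 = 18.
No cover costs less than 18.

18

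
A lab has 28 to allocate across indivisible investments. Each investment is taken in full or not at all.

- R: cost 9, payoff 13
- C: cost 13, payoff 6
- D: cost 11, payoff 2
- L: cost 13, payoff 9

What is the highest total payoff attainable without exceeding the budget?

22

This is a 0-1 knapsack instance.
R + D: cost 9 + 11 = 20 ≤ 28, payoff 13 + 2 = 15.
R + C: cost 9 + 13 = 22 ≤ 28, payoff 13 + 6 = 19.
R + L: cost 9 + 13 = 22 ≤ 28, payoff 13 + 9 = 22.
Best is R and L with total payoff 22.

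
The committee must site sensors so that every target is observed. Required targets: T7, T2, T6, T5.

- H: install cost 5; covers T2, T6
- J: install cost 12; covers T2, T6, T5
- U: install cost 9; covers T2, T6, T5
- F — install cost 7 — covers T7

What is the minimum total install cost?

This is a weighted set-cover instance.
The greedy cost-per-new-target heuristic would pick H, F, and U for 21, but a cheaper cover exists.
Choose U and F: together they cover T7, T2, T6, T5 — every target.
Total install cost: 9 + 7 = 16.
No cover costs less than 16.

16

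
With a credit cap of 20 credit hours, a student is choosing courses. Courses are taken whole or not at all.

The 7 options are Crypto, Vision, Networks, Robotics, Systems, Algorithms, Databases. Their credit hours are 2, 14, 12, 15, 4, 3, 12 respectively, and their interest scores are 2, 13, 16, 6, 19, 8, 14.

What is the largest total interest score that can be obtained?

This is a 0-1 knapsack instance.
Crypto + Networks + Systems: credit hours 2 + 12 + 4 = 18 ≤ 20, interest score 2 + 16 + 19 = 37.
Networks + Systems + Algorithms: credit hours 12 + 4 + 3 = 19 ≤ 20, interest score 16 + 19 + 8 = 43.
Systems + Algorithms + Databases: credit hours 4 + 3 + 12 = 19 ≤ 20, interest score 19 + 8 + 14 = 41.
Best is Networks, Systems, and Algorithms with total interest score 43.

43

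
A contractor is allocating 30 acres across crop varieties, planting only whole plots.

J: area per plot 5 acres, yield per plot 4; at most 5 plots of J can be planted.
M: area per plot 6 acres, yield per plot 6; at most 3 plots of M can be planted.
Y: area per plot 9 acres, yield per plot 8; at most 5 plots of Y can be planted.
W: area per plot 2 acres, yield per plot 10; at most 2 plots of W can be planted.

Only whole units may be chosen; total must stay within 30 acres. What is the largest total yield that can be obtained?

44

1×M, 2×Y, and 2×W: area 28 ≤ 30, yield 1·6 + 2·8 + 2·10 = 42.
1×J, 2×M, 1×Y, and 2×W: area 30 ≤ 30, yield 1·4 + 2·6 + 1·8 + 2·10 = 44.
Best is 44.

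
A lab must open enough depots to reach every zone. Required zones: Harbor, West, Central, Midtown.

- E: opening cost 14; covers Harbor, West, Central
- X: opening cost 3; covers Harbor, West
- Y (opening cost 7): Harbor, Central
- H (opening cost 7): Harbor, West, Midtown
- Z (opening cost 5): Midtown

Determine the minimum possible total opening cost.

This is a weighted set-cover instance.
Choose Y and H: together they cover Harbor, West, Central, Midtown — every zone.
Total opening cost: 7 + 7 = 14.

14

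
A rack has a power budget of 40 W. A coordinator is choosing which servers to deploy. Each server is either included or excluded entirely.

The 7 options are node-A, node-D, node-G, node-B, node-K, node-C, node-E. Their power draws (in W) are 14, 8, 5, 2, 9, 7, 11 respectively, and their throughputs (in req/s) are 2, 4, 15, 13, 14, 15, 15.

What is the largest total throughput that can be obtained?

node-D + node-G + node-B + node-C + node-E: power draw 8 + 5 + 2 + 7 + 11 = 33 ≤ 40, throughput 4 + 15 + 13 + 15 + 15 = 62.
node-D + node-G + node-K + node-C + node-E: power draw 8 + 5 + 9 + 7 + 11 = 40 ≤ 40, throughput 4 + 15 + 14 + 15 + 15 = 63.
node-G + node-B + node-K + node-C + node-E: power draw 5 + 2 + 9 + 7 + 11 = 34 ≤ 40, throughput 15 + 13 + 14 + 15 + 15 = 72.
Best is node-G, node-B, node-K, node-C, and node-E with total throughput 72.

72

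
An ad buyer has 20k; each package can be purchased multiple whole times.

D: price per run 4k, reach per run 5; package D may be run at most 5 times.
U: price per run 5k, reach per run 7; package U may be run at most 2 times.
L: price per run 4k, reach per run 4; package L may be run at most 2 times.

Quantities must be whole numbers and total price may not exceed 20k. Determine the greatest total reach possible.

25

This is a bounded integer knapsack.
U has the best ratio (7/5); taking only U gives at most 2×7 = 14 (stopped by the supply cap of 2).
Mixing does better — 5×D: price 20 ≤ 20, reach 5·5 = 25.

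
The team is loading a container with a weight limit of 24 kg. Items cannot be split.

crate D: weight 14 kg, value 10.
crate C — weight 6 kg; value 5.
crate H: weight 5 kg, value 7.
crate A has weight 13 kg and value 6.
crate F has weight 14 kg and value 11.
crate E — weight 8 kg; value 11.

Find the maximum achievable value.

23

Allowing fractional choices, the relaxed optimum would be about 26.9, but items are indivisible.
crate C + crate H + crate E: weight 6 + 5 + 8 = 19 ≤ 24, value 5 + 7 + 11 = 23.
crate D + crate E: weight 14 + 8 = 22 ≤ 24, value 10 + 11 = 21.
crate F + crate E: weight 14 + 8 = 22 ≤ 24, value 11 + 11 = 22.
Best is crate C, crate H, and crate E with total value 23.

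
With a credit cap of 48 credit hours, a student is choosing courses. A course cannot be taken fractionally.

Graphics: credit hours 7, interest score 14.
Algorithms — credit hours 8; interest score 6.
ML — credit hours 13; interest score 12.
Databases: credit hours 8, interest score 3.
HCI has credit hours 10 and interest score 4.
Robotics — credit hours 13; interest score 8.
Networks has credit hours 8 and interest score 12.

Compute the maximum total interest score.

Graphics + ML + Robotics + Networks: credit hours 7 + 13 + 13 + 8 = 41 ≤ 48, interest score 14 + 12 + 8 + 12 = 46.
Graphics + Algorithms + ML + HCI + Networks: credit hours 7 + 8 + 13 + 10 + 8 = 46 ≤ 48, interest score 14 + 6 + 12 + 4 + 12 = 48.
Graphics + Algorithms + ML + Databases + Networks: credit hours 7 + 8 + 13 + 8 + 8 = 44 ≤ 48, interest score 14 + 6 + 12 + 3 + 12 = 47.
Best is Graphics, Algorithms, ML, HCI, and Networks with total interest score 48.

48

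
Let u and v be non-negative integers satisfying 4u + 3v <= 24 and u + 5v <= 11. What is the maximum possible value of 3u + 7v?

(u,v)=(5,1): 4·5+3·1=23≤24, 1·5+5·1=10≤11, objective 22.
(u,v)=(4,1): 4·4+3·1=19≤24, 1·4+5·1=9≤11, objective 19.
No feasible integer point exceeds 22.

22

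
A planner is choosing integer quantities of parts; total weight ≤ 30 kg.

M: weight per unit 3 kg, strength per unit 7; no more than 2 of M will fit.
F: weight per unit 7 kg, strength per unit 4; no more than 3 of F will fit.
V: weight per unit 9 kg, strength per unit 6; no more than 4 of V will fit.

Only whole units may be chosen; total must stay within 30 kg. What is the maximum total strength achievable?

28

M has the best ratio (7/3); taking only M gives at most 2×7 = 14 (stopped by the supply cap of 2).
Mixing does better — 2×M, 2×F, and 1×V: weight 29 ≤ 30, strength 2·7 + 2·4 + 1·6 = 28.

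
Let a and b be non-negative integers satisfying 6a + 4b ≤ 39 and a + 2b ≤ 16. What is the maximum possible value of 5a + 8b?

Relaxing integrality, the LP optimum is 65.75 at (a,b) = (1.75, 7.12), which is not an integer point.
(a,b)=(0,8): 6·0+4·8=32≤39, 1·0+2·8=16≤16, objective 64.
(a,b)=(1,7): 6·1+4·7=34≤39, 1·1+2·7=15≤16, objective 61.
(a,b)=(2,6): 6·2+4·6=36≤39, 1·2+2·6=14≤16, objective 58.
(a,b)=(0,7): 6·0+4·7=28≤39, 1·0+2·7=14≤16, objective 56.
No feasible integer point exceeds 64.

64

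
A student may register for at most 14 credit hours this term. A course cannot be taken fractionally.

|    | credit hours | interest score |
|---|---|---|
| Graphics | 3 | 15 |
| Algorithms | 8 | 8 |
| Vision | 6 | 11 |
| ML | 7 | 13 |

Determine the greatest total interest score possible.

28

Graphics + ML: credit hours 3 + 7 = 10 ≤ 14, interest score 15 + 13 = 28.
Graphics + Vision: credit hours 3 + 6 = 9 ≤ 14, interest score 15 + 11 = 26.
Best is Graphics and ML with total interest score 28.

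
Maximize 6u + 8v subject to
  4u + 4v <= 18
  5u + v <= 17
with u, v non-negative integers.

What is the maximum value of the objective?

32

(u,v)=(0,4): 4·0+4·4=16≤18, 5·0+1·4=4≤17, objective 32.
(u,v)=(1,3): 4·1+4·3=16≤18, 5·1+1·3=8≤17, objective 30.
(u,v)=(0,3): 4·0+4·3=12≤18, 5·0+1·3=3≤17, objective 24.
The best lattice point is (0,4), giving 32.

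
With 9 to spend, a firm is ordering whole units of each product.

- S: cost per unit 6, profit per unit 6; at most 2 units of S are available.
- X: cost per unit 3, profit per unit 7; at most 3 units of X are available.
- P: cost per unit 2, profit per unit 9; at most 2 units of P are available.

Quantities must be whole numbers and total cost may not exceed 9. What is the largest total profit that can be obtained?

25

Take 1×X and 2×P: cost 7 ≤ 9, profit 1·7 + 2·9 = 25.
P has the best ratio (9/2) and is taken to its limit of 2; remaining capacity is filled optimally with the others.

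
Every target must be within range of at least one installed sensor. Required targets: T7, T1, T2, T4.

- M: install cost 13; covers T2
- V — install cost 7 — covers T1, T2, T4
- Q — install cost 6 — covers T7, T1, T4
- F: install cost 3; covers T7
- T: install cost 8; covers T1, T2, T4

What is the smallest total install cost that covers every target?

10

The greedy cost-per-new-target heuristic would pick Q and V for 13, but a cheaper cover exists.
Choose V and F: together they cover T7, T1, T2, T4 — every target.
Total install cost: 7 + 3 = 10.
No cover costs less than 10.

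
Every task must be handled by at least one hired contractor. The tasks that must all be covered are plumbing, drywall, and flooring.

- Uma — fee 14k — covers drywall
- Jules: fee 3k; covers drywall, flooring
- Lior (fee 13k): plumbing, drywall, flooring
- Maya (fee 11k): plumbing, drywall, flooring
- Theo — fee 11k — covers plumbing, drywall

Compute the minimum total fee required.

The greedy cost-per-new-task heuristic would pick Jules and Maya for 14, but a cheaper cover exists.
Maya alone covers plumbing, drywall, flooring — every task.
Total fee: 11.
No cover costs less than 11.

11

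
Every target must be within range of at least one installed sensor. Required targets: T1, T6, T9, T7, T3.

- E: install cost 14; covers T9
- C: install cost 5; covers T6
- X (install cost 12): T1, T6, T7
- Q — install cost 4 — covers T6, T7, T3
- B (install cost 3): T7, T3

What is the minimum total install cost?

29

The greedy cost-per-new-target heuristic would pick Q, X, and E for 30, but a cheaper cover exists.
Choose E, X, and B: together they cover T1, T6, T9, T7, T3 — every target.
Total install cost: 14 + 12 + 3 = 29.
No cover costs less than 29.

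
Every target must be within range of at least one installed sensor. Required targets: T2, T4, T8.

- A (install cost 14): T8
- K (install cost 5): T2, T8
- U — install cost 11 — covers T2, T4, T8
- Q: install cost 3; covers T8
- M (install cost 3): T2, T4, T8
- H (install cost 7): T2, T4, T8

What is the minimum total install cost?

3

M alone covers T2, T4, T8 — every target.
Total install cost: 3.
No cover costs less than 3.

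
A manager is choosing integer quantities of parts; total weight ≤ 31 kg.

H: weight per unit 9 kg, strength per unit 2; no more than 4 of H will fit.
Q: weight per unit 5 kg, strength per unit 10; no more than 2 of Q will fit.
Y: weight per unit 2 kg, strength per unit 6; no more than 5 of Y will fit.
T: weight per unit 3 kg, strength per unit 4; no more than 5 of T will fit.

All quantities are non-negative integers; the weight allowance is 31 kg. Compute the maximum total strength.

Y has the best ratio (6/2); taking only Y gives at most 5×6 = 30 (stopped by the supply cap of 5).
Mixing does better — 2×Q, 5×Y, and 3×T: weight 29 ≤ 31, strength 2·10 + 5·6 + 3·4 = 62.

62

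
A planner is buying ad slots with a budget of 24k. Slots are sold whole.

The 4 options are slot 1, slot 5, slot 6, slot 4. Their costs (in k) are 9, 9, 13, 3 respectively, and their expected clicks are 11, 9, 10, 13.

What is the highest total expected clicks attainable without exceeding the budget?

33

Take slot 1, slot 5, and slot 4: cost 9 + 9 + 3 = 21 ≤ 24, expected clicks 11 + 9 + 13 = 33.
No other feasible combination does better.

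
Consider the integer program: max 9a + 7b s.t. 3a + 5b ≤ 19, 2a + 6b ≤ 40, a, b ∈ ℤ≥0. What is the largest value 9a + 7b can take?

(a,b)=(6,0) is feasible, giving 54.
(a,b)=(5,0) is feasible, giving 45.
The best lattice point is (6,0), giving 54.

54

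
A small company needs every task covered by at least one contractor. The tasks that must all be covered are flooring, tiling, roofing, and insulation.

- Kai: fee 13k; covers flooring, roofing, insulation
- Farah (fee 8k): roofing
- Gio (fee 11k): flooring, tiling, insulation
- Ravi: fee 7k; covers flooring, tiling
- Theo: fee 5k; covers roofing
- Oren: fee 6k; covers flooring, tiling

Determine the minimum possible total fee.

16

This is a weighted set-cover instance.
The greedy cost-per-new-task heuristic would pick Oren, Theo, and Gio for 22, but a cheaper cover exists.
Choose Gio and Theo: together they cover flooring, tiling, roofing, insulation — every task.
Total fee: 11 + 5 = 16.
No cover costs less than 16.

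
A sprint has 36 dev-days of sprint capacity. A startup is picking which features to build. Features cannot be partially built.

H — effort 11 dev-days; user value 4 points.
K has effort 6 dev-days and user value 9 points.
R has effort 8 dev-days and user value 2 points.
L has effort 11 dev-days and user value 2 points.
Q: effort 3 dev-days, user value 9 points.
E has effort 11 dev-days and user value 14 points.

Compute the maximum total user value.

Allowing fractional choices, the relaxed optimum would be about 37.2, but features are indivisible.
K + R + Q + E: effort 6 + 8 + 3 + 11 = 28 ≤ 36, user value 9 + 2 + 9 + 14 = 34.
H + K + Q + E: effort 11 + 6 + 3 + 11 = 31 ≤ 36, user value 4 + 9 + 9 + 14 = 36.
Best is H, K, Q, and E with total user value 36.

36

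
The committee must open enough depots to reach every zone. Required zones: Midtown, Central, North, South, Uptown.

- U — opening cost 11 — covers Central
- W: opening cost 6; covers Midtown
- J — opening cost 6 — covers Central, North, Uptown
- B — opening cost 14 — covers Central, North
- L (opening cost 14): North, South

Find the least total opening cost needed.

26

This is a weighted set-cover instance.
Choose W, J, and L: together they cover Midtown, Central, North, South, Uptown — every zone.
Total opening cost: 6 + 6 + 14 = 26.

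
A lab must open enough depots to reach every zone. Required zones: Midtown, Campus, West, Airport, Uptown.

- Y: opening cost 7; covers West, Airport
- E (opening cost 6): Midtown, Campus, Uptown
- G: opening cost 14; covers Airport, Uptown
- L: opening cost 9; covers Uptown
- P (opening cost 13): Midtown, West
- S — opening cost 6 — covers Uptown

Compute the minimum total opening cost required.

Choose Y and E: together they cover Midtown, Campus, West, Airport, Uptown — every zone.
Total opening cost: 7 + 6 = 13.
No cover costs less than 13.

13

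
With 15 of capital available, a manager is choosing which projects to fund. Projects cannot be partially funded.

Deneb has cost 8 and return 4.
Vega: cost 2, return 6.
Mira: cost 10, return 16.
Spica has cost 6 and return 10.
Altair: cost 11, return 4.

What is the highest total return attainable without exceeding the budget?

Allowing fractional choices, the relaxed optimum would be about 27.2, but projects are indivisible.
Vega + Mira: cost 2 + 10 = 12 ≤ 15, return 6 + 16 = 22.
Mira: cost 10 ≤ 15, return 16.
Vega + Spica: cost 2 + 6 = 8 ≤ 15, return 6 + 10 = 16.
Best is Vega and Mira with total return 22.

22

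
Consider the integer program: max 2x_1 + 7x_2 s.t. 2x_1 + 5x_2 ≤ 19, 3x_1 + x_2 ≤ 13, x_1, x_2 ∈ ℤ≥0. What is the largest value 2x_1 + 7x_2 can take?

(x_1,x_2)=(2,3) is feasible, giving 25.
(x_1,x_2)=(1,3) is feasible, giving 23.
(x_1,x_2)=(0,3) is feasible, giving 21.
Maximum is 25 at (x_1,x_2)=(2,3).

25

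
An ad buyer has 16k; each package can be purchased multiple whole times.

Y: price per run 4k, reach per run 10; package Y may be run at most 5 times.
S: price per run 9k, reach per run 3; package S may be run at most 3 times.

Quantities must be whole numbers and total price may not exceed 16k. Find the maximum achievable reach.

40

Y has the best ratio (10/4); taking only Y gives at most 4×10 = 40 (stopped by the price limit).
Optimal: 4×Y: price 16 ≤ 16, reach 4·10 = 40.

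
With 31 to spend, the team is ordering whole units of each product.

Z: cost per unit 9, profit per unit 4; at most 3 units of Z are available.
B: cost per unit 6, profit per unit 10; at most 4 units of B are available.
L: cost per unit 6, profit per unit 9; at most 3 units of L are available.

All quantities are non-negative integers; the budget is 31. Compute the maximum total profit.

4×B and 1×L: cost 30 ≤ 31, profit 4·10 + 1·9 = 49.
3×B and 2×L: cost 30 ≤ 31, profit 3·10 + 2·9 = 48.
Best is 49.

49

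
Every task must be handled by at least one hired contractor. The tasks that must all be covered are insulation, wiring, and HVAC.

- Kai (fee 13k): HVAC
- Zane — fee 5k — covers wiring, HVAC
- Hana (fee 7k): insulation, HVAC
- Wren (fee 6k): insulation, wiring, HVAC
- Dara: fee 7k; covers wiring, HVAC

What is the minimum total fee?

Wren alone covers insulation, wiring, HVAC — every task.
Total fee: 6.
No cover costs less than 6.

6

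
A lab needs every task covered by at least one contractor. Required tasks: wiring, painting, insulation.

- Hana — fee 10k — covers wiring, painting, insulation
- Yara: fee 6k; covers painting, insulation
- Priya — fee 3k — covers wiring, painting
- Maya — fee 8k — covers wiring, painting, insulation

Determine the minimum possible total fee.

8

This is an integer covering problem.
The greedy cost-per-new-task heuristic would pick Priya and Yara for 9, but a cheaper cover exists.
Maya alone covers wiring, painting, insulation — every task.
Total fee: 8.
No cover costs less than 8.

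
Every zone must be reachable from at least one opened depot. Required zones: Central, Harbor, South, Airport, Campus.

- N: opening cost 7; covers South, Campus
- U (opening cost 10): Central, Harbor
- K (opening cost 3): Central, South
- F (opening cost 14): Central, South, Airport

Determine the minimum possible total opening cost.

31

The greedy cost-per-new-zone heuristic would pick K, N, U, and F for 34, but a cheaper cover exists.
Choose N, U, and F: together they cover Central, Harbor, South, Airport, Campus — every zone.
Total opening cost: 7 + 10 + 14 = 31.
No cover costs less than 31.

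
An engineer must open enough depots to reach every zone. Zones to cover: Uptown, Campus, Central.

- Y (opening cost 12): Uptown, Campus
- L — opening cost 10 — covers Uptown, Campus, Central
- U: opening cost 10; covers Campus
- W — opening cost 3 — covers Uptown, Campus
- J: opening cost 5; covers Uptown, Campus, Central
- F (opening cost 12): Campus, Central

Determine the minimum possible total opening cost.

The greedy cost-per-new-zone heuristic would pick W and J for 8, but a cheaper cover exists.
J alone covers Uptown, Campus, Central — every zone.
Total opening cost: 5.
No cover costs less than 5.

5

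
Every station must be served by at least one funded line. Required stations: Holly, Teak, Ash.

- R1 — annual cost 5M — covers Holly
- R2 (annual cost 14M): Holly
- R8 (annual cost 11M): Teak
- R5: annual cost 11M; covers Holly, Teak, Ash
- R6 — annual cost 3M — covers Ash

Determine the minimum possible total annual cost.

11

R5 alone covers Holly, Teak, Ash — every station.
Total annual cost: 11.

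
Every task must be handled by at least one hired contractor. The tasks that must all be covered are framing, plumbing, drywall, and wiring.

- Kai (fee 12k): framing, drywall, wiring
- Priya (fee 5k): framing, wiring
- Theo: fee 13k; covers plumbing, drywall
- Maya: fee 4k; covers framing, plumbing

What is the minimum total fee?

The greedy cost-per-new-task heuristic would pick Maya, Priya, and Kai for 21, but a cheaper cover exists.
Choose Kai and Maya: together they cover framing, plumbing, drywall, wiring — every task.
Total fee: 12 + 4 = 16.
No cover costs less than 16.

16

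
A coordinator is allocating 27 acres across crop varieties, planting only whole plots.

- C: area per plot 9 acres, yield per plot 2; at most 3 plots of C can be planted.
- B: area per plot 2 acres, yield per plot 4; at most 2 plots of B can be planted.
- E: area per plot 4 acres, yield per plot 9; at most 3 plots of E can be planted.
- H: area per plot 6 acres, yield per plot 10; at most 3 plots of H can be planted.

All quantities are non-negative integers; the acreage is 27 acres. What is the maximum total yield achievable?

51

This is a bounded integer knapsack.
2×E and 3×H: area 26 ≤ 27, yield 2·9 + 3·10 = 48.
1×B, 3×E, and 2×H: area 26 ≤ 27, yield 1·4 + 3·9 + 2·10 = 51.
Best is 51.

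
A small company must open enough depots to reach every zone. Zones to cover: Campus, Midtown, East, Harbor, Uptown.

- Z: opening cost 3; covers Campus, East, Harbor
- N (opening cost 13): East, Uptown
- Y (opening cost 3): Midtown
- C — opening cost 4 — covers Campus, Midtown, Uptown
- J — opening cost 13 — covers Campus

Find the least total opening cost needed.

Choose Z and C: together they cover Campus, Midtown, East, Harbor, Uptown — every zone.
Total opening cost: 3 + 4 = 7.
No cover costs less than 7.

7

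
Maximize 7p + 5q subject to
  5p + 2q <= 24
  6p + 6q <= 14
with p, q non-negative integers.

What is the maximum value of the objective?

(p,q)=(2,0): 5·2+2·0=10≤24, 6·2+6·0=12≤14, objective 14.
(p,q)=(1,1): 5·1+2·1=7≤24, 6·1+6·1=12≤14, objective 12.
No feasible integer point exceeds 14.

14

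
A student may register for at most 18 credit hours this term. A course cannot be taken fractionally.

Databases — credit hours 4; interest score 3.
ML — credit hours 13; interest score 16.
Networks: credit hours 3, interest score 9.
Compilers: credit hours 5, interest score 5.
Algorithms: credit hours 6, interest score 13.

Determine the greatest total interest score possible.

30

Take Databases, Networks, Compilers, and Algorithms: credit hours 4 + 3 + 5 + 6 = 18 ≤ 18, interest score 3 + 9 + 5 + 13 = 30.
No other feasible combination does better.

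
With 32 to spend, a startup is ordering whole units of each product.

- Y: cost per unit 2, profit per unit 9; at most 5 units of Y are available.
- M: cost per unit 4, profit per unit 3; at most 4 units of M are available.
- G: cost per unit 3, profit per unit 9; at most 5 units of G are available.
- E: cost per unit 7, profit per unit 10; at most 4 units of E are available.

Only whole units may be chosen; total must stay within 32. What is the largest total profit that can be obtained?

100

5×Y, 5×G, and 1×E: cost 32 ≤ 32, profit 5·9 + 5·9 + 1·10 = 100.
5×Y, 1×M, and 5×G: cost 29 ≤ 32, profit 5·9 + 1·3 + 5·9 = 93.
Best is 100.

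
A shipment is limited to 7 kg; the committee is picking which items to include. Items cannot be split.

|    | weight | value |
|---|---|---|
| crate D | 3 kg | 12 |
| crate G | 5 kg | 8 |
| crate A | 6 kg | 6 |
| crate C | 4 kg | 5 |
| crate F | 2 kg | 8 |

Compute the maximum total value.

crate D + crate F: weight 3 + 2 = 5 ≤ 7, value 12 + 8 = 20.
crate D + crate C: weight 3 + 4 = 7 ≤ 7, value 12 + 5 = 17.
crate G + crate F: weight 5 + 2 = 7 ≤ 7, value 8 + 8 = 16.
Best is crate D and crate F with total value 20.

20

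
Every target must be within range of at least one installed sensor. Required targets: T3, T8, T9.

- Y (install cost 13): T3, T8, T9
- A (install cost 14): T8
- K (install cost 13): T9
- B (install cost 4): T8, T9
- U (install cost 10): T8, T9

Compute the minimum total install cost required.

13

The greedy cost-per-new-target heuristic would pick B and Y for 17, but a cheaper cover exists.
Y alone covers T3, T8, T9 — every target.
Total install cost: 13.
No cover costs less than 13.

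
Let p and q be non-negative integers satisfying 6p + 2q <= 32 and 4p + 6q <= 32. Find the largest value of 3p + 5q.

(p,q)=(2,4) is feasible, giving 26.
(p,q)=(0,5) is feasible, giving 25.
(p,q)=(3,3) is feasible, giving 24.
The best lattice point is (2,4), giving 26.

26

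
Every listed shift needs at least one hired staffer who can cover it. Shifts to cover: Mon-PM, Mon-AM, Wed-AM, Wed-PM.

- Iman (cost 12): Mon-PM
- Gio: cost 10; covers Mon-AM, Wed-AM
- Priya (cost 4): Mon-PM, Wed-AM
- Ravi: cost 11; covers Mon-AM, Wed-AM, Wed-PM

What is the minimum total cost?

15

Choose Priya and Ravi: together they cover Mon-PM, Mon-AM, Wed-AM, Wed-PM — every shift.
Total cost: 4 + 11 = 15.
No cover costs less than 15.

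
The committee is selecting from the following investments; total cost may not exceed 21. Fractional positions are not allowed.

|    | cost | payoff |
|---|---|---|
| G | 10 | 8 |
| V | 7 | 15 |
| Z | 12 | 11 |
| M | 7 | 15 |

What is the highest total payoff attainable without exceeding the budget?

Z + M: cost 12 + 7 = 19 ≤ 21, payoff 11 + 15 = 26.
V + M: cost 7 + 7 = 14 ≤ 21, payoff 15 + 15 = 30.
V + Z: cost 7 + 12 = 19 ≤ 21, payoff 15 + 11 = 26.
Best is V and M with total payoff 30.

30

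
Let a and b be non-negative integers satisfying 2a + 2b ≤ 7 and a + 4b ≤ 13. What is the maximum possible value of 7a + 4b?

21

Relaxing integrality, the LP optimum is 24.50 at (a,b) = (3.5, 0), which is not an integer point.
(a,b)=(3,0): 2·3+2·0=6≤7, 1·3+4·0=3≤13, objective 21.
(a,b)=(2,1): 2·2+2·1=6≤7, 1·2+4·1=6≤13, objective 18.
(a,b)=(2,0): 2·2+2·0=4≤7, 1·2+4·0=2≤13, objective 14.
The best lattice point is (3,0), giving 21.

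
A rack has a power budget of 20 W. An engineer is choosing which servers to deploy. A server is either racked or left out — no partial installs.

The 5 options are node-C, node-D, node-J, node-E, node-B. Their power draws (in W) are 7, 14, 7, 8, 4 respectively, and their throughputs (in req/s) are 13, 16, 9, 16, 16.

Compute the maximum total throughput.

45

Allowing fractional choices, the relaxed optimum would be about 46.3, but servers are indivisible.
node-C + node-E + node-B: power draw 7 + 8 + 4 = 19 ≤ 20, throughput 13 + 16 + 16 = 45.
node-J + node-E + node-B: power draw 7 + 8 + 4 = 19 ≤ 20, throughput 9 + 16 + 16 = 41.
node-C + node-J + node-B: power draw 7 + 7 + 4 = 18 ≤ 20, throughput 13 + 9 + 16 = 38.
Best is node-C, node-E, and node-B with total throughput 45.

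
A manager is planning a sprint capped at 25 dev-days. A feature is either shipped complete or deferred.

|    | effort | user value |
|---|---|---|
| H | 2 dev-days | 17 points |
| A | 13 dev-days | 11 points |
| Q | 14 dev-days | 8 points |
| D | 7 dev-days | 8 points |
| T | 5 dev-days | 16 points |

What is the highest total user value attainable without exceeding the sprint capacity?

44

Treat it as a binary knapsack problem.
H + A + T: effort 2 + 13 + 5 = 20 ≤ 25, user value 17 + 11 + 16 = 44.
H + D + T: effort 2 + 7 + 5 = 14 ≤ 25, user value 17 + 8 + 16 = 41.
Best is H, A, and T with total user value 44.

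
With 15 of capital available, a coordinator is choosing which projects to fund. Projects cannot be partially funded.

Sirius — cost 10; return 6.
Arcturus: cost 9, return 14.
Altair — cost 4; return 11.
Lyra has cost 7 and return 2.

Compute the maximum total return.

25

This is a 0-1 knapsack instance.
Take Arcturus and Altair: cost 9 + 4 = 13 ≤ 15, return 14 + 11 = 25.
No other feasible combination does better.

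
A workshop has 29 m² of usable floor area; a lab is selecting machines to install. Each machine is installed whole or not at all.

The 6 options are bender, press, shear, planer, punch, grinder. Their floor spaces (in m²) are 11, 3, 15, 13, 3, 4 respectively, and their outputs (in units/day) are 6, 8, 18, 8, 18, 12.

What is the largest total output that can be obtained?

This is a 0-1 knapsack instance.
Take press, shear, punch, and grinder: floor space 3 + 15 + 3 + 4 = 25 ≤ 29, output 8 + 18 + 18 + 12 = 56.
No other feasible combination does better.

56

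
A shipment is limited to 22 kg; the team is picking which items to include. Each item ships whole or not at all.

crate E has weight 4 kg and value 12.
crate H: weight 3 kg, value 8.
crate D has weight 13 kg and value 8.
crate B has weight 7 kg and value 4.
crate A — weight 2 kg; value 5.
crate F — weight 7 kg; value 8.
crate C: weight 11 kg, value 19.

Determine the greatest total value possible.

44

Take crate E, crate H, crate A, and crate C: weight 4 + 3 + 2 + 11 = 20 ≤ 22, value 12 + 8 + 5 + 19 = 44.
No other feasible combination does better.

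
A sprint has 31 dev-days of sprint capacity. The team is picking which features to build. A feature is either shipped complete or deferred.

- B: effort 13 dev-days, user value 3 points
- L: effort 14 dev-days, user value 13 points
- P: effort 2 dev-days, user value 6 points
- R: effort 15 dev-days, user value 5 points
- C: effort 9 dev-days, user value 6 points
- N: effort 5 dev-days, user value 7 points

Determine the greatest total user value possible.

This is a 0-1 knapsack instance.
Take L, P, C, and N: effort 14 + 2 + 9 + 5 = 30 ≤ 31, user value 13 + 6 + 6 + 7 = 32.
No other feasible combination does better.

32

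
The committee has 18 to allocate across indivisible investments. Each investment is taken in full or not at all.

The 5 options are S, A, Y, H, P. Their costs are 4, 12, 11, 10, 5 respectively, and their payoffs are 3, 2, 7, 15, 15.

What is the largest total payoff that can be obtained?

Allowing fractional choices, the relaxed optimum would be about 32.2, but investments are indivisible.
Y + P: cost 11 + 5 = 16 ≤ 18, payoff 7 + 15 = 22.
H + P: cost 10 + 5 = 15 ≤ 18, payoff 15 + 15 = 30.
Best is H and P with total payoff 30.

30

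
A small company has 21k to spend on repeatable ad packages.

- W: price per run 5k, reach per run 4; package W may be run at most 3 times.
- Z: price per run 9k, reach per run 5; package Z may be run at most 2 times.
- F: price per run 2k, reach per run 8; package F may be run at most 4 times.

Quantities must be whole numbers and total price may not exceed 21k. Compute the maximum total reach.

1×Z and 4×F: price 17 ≤ 21, reach 1·5 + 4·8 = 37.
2×W and 4×F: price 18 ≤ 21, reach 2·4 + 4·8 = 40.
Best is 40.

40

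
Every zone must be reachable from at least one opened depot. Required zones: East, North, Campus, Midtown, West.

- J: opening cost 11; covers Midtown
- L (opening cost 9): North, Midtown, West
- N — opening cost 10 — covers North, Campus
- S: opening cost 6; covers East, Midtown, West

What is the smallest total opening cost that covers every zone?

16

This is an integer covering problem.
Choose N and S: together they cover East, North, Campus, Midtown, West — every zone.
Total opening cost: 10 + 6 = 16.
No cover costs less than 16.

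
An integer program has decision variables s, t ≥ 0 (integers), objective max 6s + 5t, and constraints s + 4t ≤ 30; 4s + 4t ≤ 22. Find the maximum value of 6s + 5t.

(s,t)=(5,0): 1·5+4·0=5≤30, 4·5+4·0=20≤22, objective 30.
(s,t)=(4,1): 1·4+4·1=8≤30, 4·4+4·1=20≤22, objective 29.
(s,t)=(4,0): 1·4+4·0=4≤30, 4·4+4·0=16≤22, objective 24.
Maximum is 30 at (s,t)=(5,0).

30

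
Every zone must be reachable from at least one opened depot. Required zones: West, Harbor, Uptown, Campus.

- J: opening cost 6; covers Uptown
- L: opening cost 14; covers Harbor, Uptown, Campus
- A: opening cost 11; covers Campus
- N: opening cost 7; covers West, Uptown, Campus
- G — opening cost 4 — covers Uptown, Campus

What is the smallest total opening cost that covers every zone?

Choose L and N: together they cover West, Harbor, Uptown, Campus — every zone.
Total opening cost: 14 + 7 = 21.

21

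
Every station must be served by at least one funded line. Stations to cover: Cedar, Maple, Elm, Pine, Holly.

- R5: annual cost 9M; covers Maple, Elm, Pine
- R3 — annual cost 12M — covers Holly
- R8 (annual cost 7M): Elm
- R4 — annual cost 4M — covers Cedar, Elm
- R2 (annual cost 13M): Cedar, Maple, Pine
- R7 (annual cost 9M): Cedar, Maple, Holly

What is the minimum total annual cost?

18

The greedy cost-per-new-station heuristic would pick R4, R5, and R7 for 22, but a cheaper cover exists.
Choose R5 and R7: together they cover Cedar, Maple, Elm, Pine, Holly — every station.
Total annual cost: 9 + 9 = 18.
No cover costs less than 18.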